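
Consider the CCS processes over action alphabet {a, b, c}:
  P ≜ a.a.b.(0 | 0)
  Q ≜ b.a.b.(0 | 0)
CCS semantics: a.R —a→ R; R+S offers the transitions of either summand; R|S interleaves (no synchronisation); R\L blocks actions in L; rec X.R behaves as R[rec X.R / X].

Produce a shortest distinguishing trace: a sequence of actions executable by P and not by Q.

a

Reachable graph of P (4 states):
  p0 = a.a.b.(0 | 0) has moves ··a··> p1
  p1 = a.b.(0 | 0) has moves ··a··> p2
  p2 = b.(0 | 0) has moves ··b··> p3
  p3 = 0 | 0 has moves ∅
Reachable graph of Q (4 states):
  q0 = b.a.b.(0 | 0) has moves ··b··> q1
  q1 = a.b.(0 | 0) has moves ··a··> q2
  q2 = b.(0 | 0) has moves ··b··> q3
  q3 = 0 | 0 has moves ∅
Run σ = ⟨a⟩ on P: start {p0}
  step 1 (a): {p1}
  ✓ P
Run σ = ⟨a⟩ on Q: start {q0}
  step 1 (a): ∅ (Q stuck)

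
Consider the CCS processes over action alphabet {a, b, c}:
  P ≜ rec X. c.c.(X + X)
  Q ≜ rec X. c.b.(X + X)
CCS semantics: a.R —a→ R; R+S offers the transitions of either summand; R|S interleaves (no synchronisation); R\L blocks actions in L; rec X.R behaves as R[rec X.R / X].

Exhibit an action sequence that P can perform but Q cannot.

P's transition system — 3 states:
  m0 = rec X. c.c.(X + X) → ··c··> m1
  m1 = c.((rec X. c.c.(X + X)) + (rec X. c.c.(X + X))) → ··c··> m2
  m2 = (rec X. c.c.(X + X)) + (rec X. c.c.(X + X)) → ··c··> m1
Q's transition system — 3 states:
  n0 = rec X. c.b.(X + X) → ··c··> n1
  n1 = b.((rec X. c.b.(X + X)) + (rec X. c.b.(X + X))) → ··b··> n2
  n2 = (rec X. c.b.(X + X)) + (rec X. c.b.(X + X)) → ··c··> n1
Trace ⟨cc⟩ through P, begin at {m0}:
  after c @ step 1: {m1}
  after c @ step 2: {m2}
  P completes σ.
Trace ⟨cc⟩ through Q, begin at {n0}:
  after c @ step 1: {n1}
  after c @ step 2: no successor for Q

cc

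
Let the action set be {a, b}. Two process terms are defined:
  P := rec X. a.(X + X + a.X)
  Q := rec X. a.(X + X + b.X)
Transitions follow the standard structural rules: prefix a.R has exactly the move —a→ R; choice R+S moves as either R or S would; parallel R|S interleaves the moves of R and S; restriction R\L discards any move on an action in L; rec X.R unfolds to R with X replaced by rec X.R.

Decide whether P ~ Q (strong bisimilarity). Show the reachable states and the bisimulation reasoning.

P ≁ Q

LTS(P): 2 reachable states
  p0 = rec X. a.(X + X + a.X) → =a=> p1
  p1 = (rec X. a.(X + X + a.X)) + (rec X. a.(X + X + a.X)) + a.(rec X. a.(X + X + a.X)) → =a=> p0, =a=> p1
LTS(Q): 2 reachable states
  q0 = rec X. a.(X + X + b.X) → =a=> q1
  q1 = (rec X. a.(X + X + b.X)) + (rec X. a.(X + X + b.X)) + b.(rec X. a.(X + X + b.X)) → =a=> q1, =b=> q0
Bisimilarity quotient blocks:
  B0 = {p0, p1}
  B1 = {q0}
  B2 = {q1}
p0 ∈ B0, q0 ∈ B1 → different blocks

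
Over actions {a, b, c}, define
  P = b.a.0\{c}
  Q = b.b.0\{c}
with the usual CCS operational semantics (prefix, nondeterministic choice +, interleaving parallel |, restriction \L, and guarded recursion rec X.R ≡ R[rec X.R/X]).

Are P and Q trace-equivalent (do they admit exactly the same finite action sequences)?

NO — witness ⟨ba⟩

P's transition system — 3 states:
  m0 = b.a.0\{c} | ··b··> m1
  m1 = a.0\{c} | ··a··> m2
  m2 = 0\{c} | stopped
Q's transition system — 3 states:
  n0 = b.b.0\{c} | ··b··> n1
  n1 = b.0\{c} | ··b··> n2
  n2 = 0\{c} | stopped
Trace ⟨ba⟩ through P, begin at {m0}:
  step 1 (b): {m1}
  step 2 (a): {m2}
  — P admits the full trace.
Trace ⟨ba⟩ through Q, begin at {n0}:
  step 1 (b): {n1}
  step 2 (a): ∅ (Q stuck)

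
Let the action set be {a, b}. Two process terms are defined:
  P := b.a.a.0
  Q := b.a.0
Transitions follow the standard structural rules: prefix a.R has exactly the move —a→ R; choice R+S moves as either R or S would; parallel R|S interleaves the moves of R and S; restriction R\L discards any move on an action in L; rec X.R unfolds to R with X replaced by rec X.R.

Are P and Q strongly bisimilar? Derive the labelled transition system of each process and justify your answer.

not bisimilar

LTS(P): 4 reachable states
  u0 = b.a.a.0 ⊢ --b--▸ u1
  u1 = a.a.0 ⊢ --a--▸ u2
  u2 = a.0 ⊢ --a--▸ u3
  u3 = 0 ⊢ ·
LTS(Q): 3 reachable states
  v0 = b.a.0 ⊢ --b--▸ v1
  v1 = a.0 ⊢ --a--▸ v2
  v2 = 0 ⊢ ·
Partition-refinement fixed point:
  B0 = {u0}
  B1 = {u1}
  B2 = {u2, v1}
  B3 = {u3, v2}
  B4 = {v0}
u0 ∈ B0, v0 ∈ B4 → different blocks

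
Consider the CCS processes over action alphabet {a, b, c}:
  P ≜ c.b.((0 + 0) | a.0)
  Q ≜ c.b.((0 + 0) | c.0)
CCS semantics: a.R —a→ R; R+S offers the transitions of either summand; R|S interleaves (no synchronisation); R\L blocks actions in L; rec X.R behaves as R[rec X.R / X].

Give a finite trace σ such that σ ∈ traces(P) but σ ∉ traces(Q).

cba

Reachable graph of P (4 states):
  m0 = c.b.((0 + 0) | a.0) → ··c··> m1
  m1 = b.((0 + 0) | a.0) → ··b··> m2
  m2 = (0 + 0) | a.0 → ··a··> m3
  m3 = (0 + 0) | 0 → deadlocked
Reachable graph of Q (4 states):
  n0 = c.b.((0 + 0) | c.0) → ··c··> n1
  n1 = b.((0 + 0) | c.0) → ··b··> n2
  n2 = (0 + 0) | c.0 → ··c··> n3
  n3 = (0 + 0) | 0 → deadlocked
Executing cba from P (initial set {m0}):
  after c @ step 1: {m1}
  after b @ step 2: {m2}
  after a @ step 3: {m3}
  ✓ P
Executing cba from Q (initial set {n0}):
  after c @ step 1: {n1}
  after b @ step 2: {n2}
  after a @ step 3: ∅  — Q cannot continue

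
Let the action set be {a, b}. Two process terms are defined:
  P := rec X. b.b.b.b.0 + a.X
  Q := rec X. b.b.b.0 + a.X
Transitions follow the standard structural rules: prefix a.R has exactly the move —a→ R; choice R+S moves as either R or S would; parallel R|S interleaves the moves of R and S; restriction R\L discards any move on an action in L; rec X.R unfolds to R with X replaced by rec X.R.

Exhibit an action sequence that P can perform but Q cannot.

bbbb

LTS(P): 5 reachable states
  s0 = rec X. b.b.b.b.0 + a.X | --a--▸ s0, --b--▸ s1
  s1 = b.b.b.0 | --b--▸ s2
  s2 = b.b.0 | --b--▸ s3
  s3 = b.0 | --b--▸ s4
  s4 = 0 | ·
LTS(Q): 4 reachable states
  t0 = rec X. b.b.b.0 + a.X | --a--▸ t0, --b--▸ t1
  t1 = b.b.0 | --b--▸ t2
  t2 = b.0 | --b--▸ t3
  t3 = 0 | ·
Trace ⟨bbbb⟩ through P, begin at {s0}:
  after b @ step 1: {s1}
  after b @ step 2: {s2}
  after b @ step 3: {s3}
  after b @ step 4: {s4}
  ✓ P
Trace ⟨bbbb⟩ through Q, begin at {t0}:
  after b @ step 1: {t1}
  after b @ step 2: {t2}
  after b @ step 3: {t3}
  after b @ step 4: ∅  — Q cannot continue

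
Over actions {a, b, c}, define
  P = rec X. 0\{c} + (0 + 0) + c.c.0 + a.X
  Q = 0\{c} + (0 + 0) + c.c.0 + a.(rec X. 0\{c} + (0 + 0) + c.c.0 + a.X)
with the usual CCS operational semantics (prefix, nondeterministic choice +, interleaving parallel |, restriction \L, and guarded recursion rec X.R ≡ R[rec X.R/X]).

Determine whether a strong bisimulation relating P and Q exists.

Reachable graph of P (3 states):
  m0 = rec X. 0\{c} + (0 + 0) + c.c.0 + a.X ⊢ --a--▸ m0, --c--▸ m1
  m1 = c.0 ⊢ --c--▸ m2
  m2 = 0 ⊢ ·
Reachable graph of Q (4 states):
  n0 = 0\{c} + (0 + 0) + c.c.0 + a.(rec X. 0\{c} + (0 + 0) + c.c.0 + a.X) ⊢ --a--▸ n1, --c--▸ n2
  n1 = rec X. 0\{c} + (0 + 0) + c.c.0 + a.X ⊢ --a--▸ n1, --c--▸ n2
  n2 = c.0 ⊢ --c--▸ n3
  n3 = 0 ⊢ ·
Coarsest stable partition (strong bisimilarity classes):
  B0 = {m0, n0, n1}
  B1 = {m1, n2}
  B2 = {m2, n3}
m0 ∈ B0, n0 ∈ B0 → same block

bisimilar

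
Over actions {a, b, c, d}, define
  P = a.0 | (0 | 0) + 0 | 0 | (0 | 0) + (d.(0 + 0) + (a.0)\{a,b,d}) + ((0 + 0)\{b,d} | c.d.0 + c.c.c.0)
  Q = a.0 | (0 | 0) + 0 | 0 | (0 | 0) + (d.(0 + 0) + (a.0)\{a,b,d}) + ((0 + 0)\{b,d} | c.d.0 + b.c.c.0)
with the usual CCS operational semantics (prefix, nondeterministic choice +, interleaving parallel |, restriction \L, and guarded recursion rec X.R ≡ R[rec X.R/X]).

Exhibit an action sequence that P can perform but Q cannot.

cc

Reachable graph of P (8 states):
  s0 = a.0 | (0 | 0) + 0 | 0 | (0 | 0) + (d.(0 + 0) + (a.0)\{a,b,d}) + ((0 + 0)\{b,d} | c.d.0 + c.c.c.0) ⊢ —a→ s1, —c→ s2, —c→ s3, —d→ s4
  s1 = 0 | (0 | 0) ⊢ ∅
  s2 = (0 + 0)\{b,d} | d.0 ⊢ —d→ s5
  s3 = c.c.0 ⊢ —c→ s6
  s4 = 0 + 0 ⊢ ∅
  s5 = (0 + 0)\{b,d} | 0 ⊢ ∅
  s6 = c.0 ⊢ —c→ s7
  s7 = 0 ⊢ ∅
Reachable graph of Q (8 states):
  t0 = a.0 | (0 | 0) + 0 | 0 | (0 | 0) + (d.(0 + 0) + (a.0)\{a,b,d}) + ((0 + 0)\{b,d} | c.d.0 + b.c.c.0) ⊢ —a→ t1, —b→ t2, —c→ t3, —d→ t4
  t1 = 0 | (0 | 0) ⊢ ∅
  t2 = c.c.0 ⊢ —c→ t5
  t3 = (0 + 0)\{b,d} | d.0 ⊢ —d→ t6
  t4 = 0 + 0 ⊢ ∅
  t5 = c.0 ⊢ —c→ t7
  t6 = (0 + 0)\{b,d} | 0 ⊢ ∅
  t7 = 0 ⊢ ∅
Trace ⟨cc⟩ through P, begin at {s0}:
  after c @ step 1: {s2, s3}
  after c @ step 2: {s6}
  ✓ P
Trace ⟨cc⟩ through Q, begin at {t0}:
  after c @ step 1: {t3}
  after c @ step 2: no successor for Q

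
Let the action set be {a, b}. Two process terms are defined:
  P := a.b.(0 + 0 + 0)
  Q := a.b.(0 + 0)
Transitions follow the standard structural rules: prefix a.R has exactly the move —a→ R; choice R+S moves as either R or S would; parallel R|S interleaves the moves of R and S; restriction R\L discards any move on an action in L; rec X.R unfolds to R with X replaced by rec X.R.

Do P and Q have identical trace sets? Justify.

YES

Reachable graph of P (3 states):
  u0 = a.b.(0 + 0 + 0) has moves =a=> u1
  u1 = b.(0 + 0 + 0) has moves =b=> u2
  u2 = 0 + 0 + 0 has moves ∅
Reachable graph of Q (3 states):
  v0 = a.b.(0 + 0) has moves =a=> v1
  v1 = b.(0 + 0) has moves =b=> v2
  v2 = 0 + 0 has moves ∅
Partition-refinement fixed point:
  B0 = {u0, v0}
  B1 = {u1, v1}
  B2 = {u2, v2}
u0 ∈ B0, v0 ∈ B0 → same block
Bisimilar ⇒ trace-equivalent.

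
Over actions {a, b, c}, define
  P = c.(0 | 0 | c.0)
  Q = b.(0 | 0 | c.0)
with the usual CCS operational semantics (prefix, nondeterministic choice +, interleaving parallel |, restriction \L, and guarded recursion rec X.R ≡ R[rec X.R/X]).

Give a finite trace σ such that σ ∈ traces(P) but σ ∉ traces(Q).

c

Reachable graph of P (3 states):
  p0 = c.(0 | 0 | c.0) has moves =c=> p1
  p1 = 0 | 0 | c.0 has moves =c=> p2
  p2 = 0 | 0 | 0 has moves (no moves)
Reachable graph of Q (3 states):
  q0 = b.(0 | 0 | c.0) has moves =b=> q1
  q1 = 0 | 0 | c.0 has moves =c=> q2
  q2 = 0 | 0 | 0 has moves (no moves)
Run σ = ⟨c⟩ on P: start {p0}
  [1] c ⇒ {p1}
  — P admits the full trace.
Run σ = ⟨c⟩ on Q: start {q0}
  [1] c ⇒ ∅  — Q cannot continue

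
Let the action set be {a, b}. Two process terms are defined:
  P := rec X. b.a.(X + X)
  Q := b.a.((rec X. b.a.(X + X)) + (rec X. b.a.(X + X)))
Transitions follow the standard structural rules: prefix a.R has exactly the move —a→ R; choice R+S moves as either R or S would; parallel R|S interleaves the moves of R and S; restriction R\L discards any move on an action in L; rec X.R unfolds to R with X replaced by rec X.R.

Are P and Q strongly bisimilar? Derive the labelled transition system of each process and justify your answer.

P's transition system — 3 states:
  u0 = rec X. b.a.(X + X) ⊢ --b--▸ u1
  u1 = a.((rec X. b.a.(X + X)) + (rec X. b.a.(X + X))) ⊢ --a--▸ u2
  u2 = (rec X. b.a.(X + X)) + (rec X. b.a.(X + X)) ⊢ --b--▸ u1
Q's transition system — 3 states:
  v0 = b.a.((rec X. b.a.(X + X)) + (rec X. b.a.(X + X))) ⊢ --b--▸ v1
  v1 = a.((rec X. b.a.(X + X)) + (rec X. b.a.(X + X))) ⊢ --a--▸ v2
  v2 = (rec X. b.a.(X + X)) + (rec X. b.a.(X + X)) ⊢ --b--▸ v1
Coarsest stable partition (strong bisimilarity classes):
  B0 = {u0, u2, v0, v2}
  B1 = {u1, v1}
u0 ∈ B0, v0 ∈ B0 → same block

YES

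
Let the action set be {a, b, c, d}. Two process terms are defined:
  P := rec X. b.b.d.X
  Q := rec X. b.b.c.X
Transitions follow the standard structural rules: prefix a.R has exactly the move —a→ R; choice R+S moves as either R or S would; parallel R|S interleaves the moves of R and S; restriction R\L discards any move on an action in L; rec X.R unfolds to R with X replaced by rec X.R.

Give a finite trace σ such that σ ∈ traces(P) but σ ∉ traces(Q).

bbd

P's transition system — 3 states:
  u0 = rec X. b.b.d.X ⊢ -b-> u1
  u1 = b.d.(rec X. b.b.d.X) ⊢ -b-> u2
  u2 = d.(rec X. b.b.d.X) ⊢ -d-> u0
Q's transition system — 3 states:
  v0 = rec X. b.b.c.X ⊢ -b-> v1
  v1 = b.c.(rec X. b.b.c.X) ⊢ -b-> v2
  v2 = c.(rec X. b.b.c.X) ⊢ -c-> v0
Run σ = ⟨bbd⟩ on P: start {u0}
  after b @ step 1: {u1}
  after b @ step 2: {u2}
  after d @ step 3: {u0}
  P completes σ.
Run σ = ⟨bbd⟩ on Q: start {v0}
  after b @ step 1: {v1}
  after b @ step 2: {v2}
  after d @ step 3: no successor for Q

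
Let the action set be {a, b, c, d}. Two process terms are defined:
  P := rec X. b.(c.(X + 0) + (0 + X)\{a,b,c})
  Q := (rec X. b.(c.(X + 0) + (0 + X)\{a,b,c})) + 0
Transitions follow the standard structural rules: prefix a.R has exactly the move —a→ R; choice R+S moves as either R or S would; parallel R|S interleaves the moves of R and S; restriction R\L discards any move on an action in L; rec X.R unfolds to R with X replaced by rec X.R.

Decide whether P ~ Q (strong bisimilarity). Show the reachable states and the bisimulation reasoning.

YES

LTS(P): 3 reachable states
  p0 = rec X. b.(c.(X + 0) + (0 + X)\{a,b,c}) | -b-> p1
  p1 = c.((rec X. b.(c.(X + 0) + (0 + X)\{a,b,c})) + 0) + (0 + (rec X. b.(c.(X + 0) + (0 + X)\{a,b,c})))\{a,b,c} | -c-> p2
  p2 = (rec X. b.(c.(X + 0) + (0 + X)\{a,b,c})) + 0 | -b-> p1
LTS(Q): 2 reachable states
  q0 = (rec X. b.(c.(X + 0) + (0 + X)\{a,b,c})) + 0 | -b-> q1
  q1 = c.((rec X. b.(c.(X + 0) + (0 + X)\{a,b,c})) + 0) + (0 + (rec X. b.(c.(X + 0) + (0 + X)\{a,b,c})))\{a,b,c} | -c-> q0
Coarsest stable partition (strong bisimilarity classes):
  B0 = {p0, p2, q0}
  B1 = {p1, q1}
p0 ∈ B0, q0 ∈ B0 → same block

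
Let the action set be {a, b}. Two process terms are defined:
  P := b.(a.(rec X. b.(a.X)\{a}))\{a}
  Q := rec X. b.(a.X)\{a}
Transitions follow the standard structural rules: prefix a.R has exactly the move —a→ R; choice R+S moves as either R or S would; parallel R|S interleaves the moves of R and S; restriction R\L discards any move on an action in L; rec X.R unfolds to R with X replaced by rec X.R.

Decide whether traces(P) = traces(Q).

trace-equivalent

LTS(P): 2 reachable states
  u0 = b.(a.(rec X. b.(a.X)\{a}))\{a} → -b-> u1
  u1 = (a.(rec X. b.(a.X)\{a}))\{a} → (no moves)
LTS(Q): 2 reachable states
  v0 = rec X. b.(a.X)\{a} → -b-> v1
  v1 = (a.(rec X. b.(a.X)\{a}))\{a} → (no moves)
Partition-refinement fixed point:
  B0 = {u0, v0}
  B1 = {u1, v1}
u0 ∈ B0, v0 ∈ B0 → same block
Bisimilar ⇒ trace-equivalent.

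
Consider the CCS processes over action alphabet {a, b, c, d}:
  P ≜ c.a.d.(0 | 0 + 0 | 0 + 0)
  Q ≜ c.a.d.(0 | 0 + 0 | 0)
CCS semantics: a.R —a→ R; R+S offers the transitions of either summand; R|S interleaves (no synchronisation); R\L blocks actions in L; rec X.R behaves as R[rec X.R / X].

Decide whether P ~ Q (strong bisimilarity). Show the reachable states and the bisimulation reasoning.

Reachable graph of P (4 states):
  u0 = c.a.d.(0 | 0 + 0 | 0 + 0) | —c→ u1
  u1 = a.d.(0 | 0 + 0 | 0 + 0) | —a→ u2
  u2 = d.(0 | 0 + 0 | 0 + 0) | —d→ u3
  u3 = 0 | 0 + 0 | 0 + 0 | (no moves)
Reachable graph of Q (4 states):
  v0 = c.a.d.(0 | 0 + 0 | 0) | —c→ v1
  v1 = a.d.(0 | 0 + 0 | 0) | —a→ v2
  v2 = d.(0 | 0 + 0 | 0) | —d→ v3
  v3 = 0 | 0 + 0 | 0 | (no moves)
Partition-refinement fixed point:
  B0 = {u0, v0}
  B1 = {u1, v1}
  B2 = {u2, v2}
  B3 = {u3, v3}
u0 ∈ B0, v0 ∈ B0 → same block

P ~ Q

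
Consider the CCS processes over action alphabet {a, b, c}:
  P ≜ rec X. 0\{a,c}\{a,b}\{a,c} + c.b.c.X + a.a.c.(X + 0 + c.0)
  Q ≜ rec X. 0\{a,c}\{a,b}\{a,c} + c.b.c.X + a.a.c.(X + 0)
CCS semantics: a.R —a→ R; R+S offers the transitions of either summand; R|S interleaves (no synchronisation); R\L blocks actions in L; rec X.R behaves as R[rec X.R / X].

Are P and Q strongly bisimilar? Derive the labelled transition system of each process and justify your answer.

P ≁ Q

P's transition system — 7 states:
  p0 = rec X. 0\{a,c}\{a,b}\{a,c} + c.b.c.X + a.a.c.(X + 0 + c.0) :: =a=> p1, =c=> p2
  p1 = a.c.((rec X. 0\{a,c}\{a,b}\{a,c} + c.b.c.X + a.a.c.(X + 0 + c.0)) + 0 + c.0) :: =a=> p3
  p2 = b.c.(rec X. 0\{a,c}\{a,b}\{a,c} + c.b.c.X + a.a.c.(X + 0 + c.0)) :: =b=> p4
  p3 = c.((rec X. 0\{a,c}\{a,b}\{a,c} + c.b.c.X + a.a.c.(X + 0 + c.0)) + 0 + c.0) :: =c=> p5
  p4 = c.(rec X. 0\{a,c}\{a,b}\{a,c} + c.b.c.X + a.a.c.(X + 0 + c.0)) :: =c=> p0
  p5 = (rec X. 0\{a,c}\{a,b}\{a,c} + c.b.c.X + a.a.c.(X + 0 + c.0)) + 0 + c.0 :: =a=> p1, =c=> p2, =c=> p6
  p6 = 0 :: ·
Q's transition system — 6 states:
  q0 = rec X. 0\{a,c}\{a,b}\{a,c} + c.b.c.X + a.a.c.(X + 0) :: =a=> q1, =c=> q2
  q1 = a.c.((rec X. 0\{a,c}\{a,b}\{a,c} + c.b.c.X + a.a.c.(X + 0)) + 0) :: =a=> q3
  q2 = b.c.(rec X. 0\{a,c}\{a,b}\{a,c} + c.b.c.X + a.a.c.(X + 0)) :: =b=> q4
  q3 = c.((rec X. 0\{a,c}\{a,b}\{a,c} + c.b.c.X + a.a.c.(X + 0)) + 0) :: =c=> q5
  q4 = c.(rec X. 0\{a,c}\{a,b}\{a,c} + c.b.c.X + a.a.c.(X + 0)) :: =c=> q0
  q5 = (rec X. 0\{a,c}\{a,b}\{a,c} + c.b.c.X + a.a.c.(X + 0)) + 0 :: =a=> q1, =c=> q2
Coarsest stable partition (strong bisimilarity classes):
  B0 = {p0}
  B1 = {p1}
  B2 = {p3}
  B3 = {p5}
  B4 = {p2}
  B5 = {p4}
  B6 = {p6}
  B7 = {q0, q5}
  B8 = {q1}
  B9 = {q3, q4}
  B10 = {q2}
p0 ∈ B0, q0 ∈ B7 → different blocks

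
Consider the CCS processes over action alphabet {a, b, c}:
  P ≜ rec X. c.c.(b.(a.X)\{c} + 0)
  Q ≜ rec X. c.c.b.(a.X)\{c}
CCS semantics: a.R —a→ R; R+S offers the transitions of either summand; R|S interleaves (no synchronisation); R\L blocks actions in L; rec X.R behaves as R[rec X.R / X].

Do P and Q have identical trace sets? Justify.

traces(P) = traces(Q)

P's transition system — 5 states:
  s0 = rec X. c.c.(b.(a.X)\{c} + 0) has moves =c=> s1
  s1 = c.(b.(a.(rec X. c.c.(b.(a.X)\{c} + 0)))\{c} + 0) has moves =c=> s2
  s2 = b.(a.(rec X. c.c.(b.(a.X)\{c} + 0)))\{c} + 0 has moves =b=> s3
  s3 = (a.(rec X. c.c.(b.(a.X)\{c} + 0)))\{c} has moves =a=> s4
  s4 = (rec X. c.c.(b.(a.X)\{c} + 0))\{c} has moves ∅
Q's transition system — 5 states:
  t0 = rec X. c.c.b.(a.X)\{c} has moves =c=> t1
  t1 = c.b.(a.(rec X. c.c.b.(a.X)\{c}))\{c} has moves =c=> t2
  t2 = b.(a.(rec X. c.c.b.(a.X)\{c}))\{c} has moves =b=> t3
  t3 = (a.(rec X. c.c.b.(a.X)\{c}))\{c} has moves =a=> t4
  t4 = (rec X. c.c.b.(a.X)\{c})\{c} has moves ∅
Bisimilarity quotient blocks:
  B0 = {s0, t0}
  B1 = {s1, t1}
  B2 = {s2, t2}
  B3 = {s3, t3}
  B4 = {s4, t4}
s0 ∈ B0, t0 ∈ B0 → same block
Bisimilar ⇒ trace-equivalent.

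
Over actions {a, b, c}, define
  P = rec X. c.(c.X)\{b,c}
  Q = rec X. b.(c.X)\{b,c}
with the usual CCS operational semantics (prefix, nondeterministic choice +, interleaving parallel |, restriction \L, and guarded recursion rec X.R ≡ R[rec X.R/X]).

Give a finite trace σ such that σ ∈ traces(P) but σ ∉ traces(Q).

P's transition system — 2 states:
  p0 = rec X. c.(c.X)\{b,c} | =c=> p1
  p1 = (c.(rec X. c.(c.X)\{b,c}))\{b,c} | ∅
Q's transition system — 2 states:
  q0 = rec X. b.(c.X)\{b,c} | =b=> q1
  q1 = (c.(rec X. b.(c.X)\{b,c}))\{b,c} | ∅
Executing c from P (initial set {p0}):
  after c @ step 1: {p1}
  P completes σ.
Executing c from Q (initial set {q0}):
  after c @ step 1: no successor for Q

c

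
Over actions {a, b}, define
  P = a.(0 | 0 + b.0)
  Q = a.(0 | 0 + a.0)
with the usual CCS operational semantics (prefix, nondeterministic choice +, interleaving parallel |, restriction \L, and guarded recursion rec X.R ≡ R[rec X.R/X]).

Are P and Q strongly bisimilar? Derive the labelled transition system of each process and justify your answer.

NO

P's transition system — 3 states:
  m0 = a.(0 | 0 + b.0) has moves -a-> m1
  m1 = 0 | 0 + b.0 has moves -b-> m2
  m2 = 0 has moves ·
Q's transition system — 3 states:
  n0 = a.(0 | 0 + a.0) has moves -a-> n1
  n1 = 0 | 0 + a.0 has moves -a-> n2
  n2 = 0 has moves ·
Bisimilarity quotient blocks:
  B0 = {m0}
  B1 = {m1}
  B2 = {m2, n2}
  B3 = {n0}
  B4 = {n1}
m0 ∈ B0, n0 ∈ B3 → different blocks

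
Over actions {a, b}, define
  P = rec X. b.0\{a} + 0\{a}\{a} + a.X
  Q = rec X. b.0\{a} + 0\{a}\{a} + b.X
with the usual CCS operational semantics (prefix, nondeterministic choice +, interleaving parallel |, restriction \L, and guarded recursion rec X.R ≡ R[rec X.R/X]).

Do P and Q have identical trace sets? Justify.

trace-distinct — witness ⟨a⟩

P's transition system — 2 states:
  m0 = rec X. b.0\{a} + 0\{a}\{a} + a.X | —a→ m0, —b→ m1
  m1 = 0\{a} | deadlocked
Q's transition system — 2 states:
  n0 = rec X. b.0\{a} + 0\{a}\{a} + b.X | —b→ n0, —b→ n1
  n1 = 0\{a} | deadlocked
Run σ = ⟨a⟩ on P: start {m0}
  step 1 (a): {m0}
  — P admits the full trace.
Run σ = ⟨a⟩ on Q: start {n0}
  step 1 (a): ∅ (Q stuck)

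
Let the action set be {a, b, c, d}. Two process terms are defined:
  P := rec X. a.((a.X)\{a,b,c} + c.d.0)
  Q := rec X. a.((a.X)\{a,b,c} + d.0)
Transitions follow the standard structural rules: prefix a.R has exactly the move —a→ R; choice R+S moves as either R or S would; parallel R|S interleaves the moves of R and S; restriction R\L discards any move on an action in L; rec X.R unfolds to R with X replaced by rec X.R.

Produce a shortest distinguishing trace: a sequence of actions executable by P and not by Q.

Reachable graph of P (4 states):
  p0 = rec X. a.((a.X)\{a,b,c} + c.d.0) has moves ··a··> p1
  p1 = (a.(rec X. a.((a.X)\{a,b,c} + c.d.0)))\{a,b,c} + c.d.0 has moves ··c··> p2
  p2 = d.0 has moves ··d··> p3
  p3 = 0 has moves ∅
Reachable graph of Q (3 states):
  q0 = rec X. a.((a.X)\{a,b,c} + d.0) has moves ··a··> q1
  q1 = (a.(rec X. a.((a.X)\{a,b,c} + d.0)))\{a,b,c} + d.0 has moves ··d··> q2
  q2 = 0 has moves ∅
Trace ⟨ac⟩ through P, begin at {p0}:
  step 1 (a): {p1}
  step 2 (c): {p2}
  P completes σ.
Trace ⟨ac⟩ through Q, begin at {q0}:
  step 1 (a): {q1}
  step 2 (c): ∅ (Q stuck)

ac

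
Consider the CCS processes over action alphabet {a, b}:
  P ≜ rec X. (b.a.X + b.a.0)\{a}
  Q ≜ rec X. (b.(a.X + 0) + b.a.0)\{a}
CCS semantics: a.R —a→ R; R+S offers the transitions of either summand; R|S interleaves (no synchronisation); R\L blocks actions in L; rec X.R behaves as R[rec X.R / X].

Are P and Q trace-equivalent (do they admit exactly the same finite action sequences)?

traces(P) = traces(Q)

Reachable graph of P (3 states):
  m0 = rec X. (b.a.X + b.a.0)\{a} ⊢ ··b··> m1, ··b··> m2
  m1 = (a.(rec X. (b.a.X + b.a.0)\{a}))\{a} ⊢ (no moves)
  m2 = (a.0)\{a} ⊢ (no moves)
Reachable graph of Q (3 states):
  n0 = rec X. (b.(a.X + 0) + b.a.0)\{a} ⊢ ··b··> n1, ··b··> n2
  n1 = (a.(rec X. (b.(a.X + 0) + b.a.0)\{a}) + 0)\{a} ⊢ (no moves)
  n2 = (a.0)\{a} ⊢ (no moves)
Coarsest stable partition (strong bisimilarity classes):
  B0 = {m0, n0}
  B1 = {m1, m2, n1, n2}
m0 ∈ B0, n0 ∈ B0 → same block
Bisimilar ⇒ trace-equivalent.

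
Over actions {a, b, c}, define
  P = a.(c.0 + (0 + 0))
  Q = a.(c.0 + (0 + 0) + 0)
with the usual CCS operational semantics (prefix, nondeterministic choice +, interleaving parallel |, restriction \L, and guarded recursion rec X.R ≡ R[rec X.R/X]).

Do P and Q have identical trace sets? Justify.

YES

Reachable graph of P (3 states):
  p0 = a.(c.0 + (0 + 0)) ⊢ ··a··> p1
  p1 = c.0 + (0 + 0) ⊢ ··c··> p2
  p2 = 0 ⊢ ·
Reachable graph of Q (3 states):
  q0 = a.(c.0 + (0 + 0) + 0) ⊢ ··a··> q1
  q1 = c.0 + (0 + 0) + 0 ⊢ ··c··> q2
  q2 = 0 ⊢ ·
Bisimilarity quotient blocks:
  B0 = {p0, q0}
  B1 = {p1, q1}
  B2 = {p2, q2}
p0 ∈ B0, q0 ∈ B0 → same block
Bisimilar ⇒ trace-equivalent.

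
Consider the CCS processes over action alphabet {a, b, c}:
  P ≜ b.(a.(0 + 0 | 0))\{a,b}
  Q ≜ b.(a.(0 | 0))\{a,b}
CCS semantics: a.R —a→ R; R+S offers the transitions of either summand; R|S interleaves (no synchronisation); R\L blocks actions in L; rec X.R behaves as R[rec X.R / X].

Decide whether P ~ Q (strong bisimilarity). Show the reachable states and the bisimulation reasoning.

P ~ Q

P's transition system — 2 states:
  m0 = b.(a.(0 + 0 | 0))\{a,b} has moves —b→ m1
  m1 = (a.(0 + 0 | 0))\{a,b} has moves stopped
Q's transition system — 2 states:
  n0 = b.(a.(0 | 0))\{a,b} has moves —b→ n1
  n1 = (a.(0 | 0))\{a,b} has moves stopped
Partition-refinement fixed point:
  B0 = {m0, n0}
  B1 = {m1, n1}
m0 ∈ B0, n0 ∈ B0 → same block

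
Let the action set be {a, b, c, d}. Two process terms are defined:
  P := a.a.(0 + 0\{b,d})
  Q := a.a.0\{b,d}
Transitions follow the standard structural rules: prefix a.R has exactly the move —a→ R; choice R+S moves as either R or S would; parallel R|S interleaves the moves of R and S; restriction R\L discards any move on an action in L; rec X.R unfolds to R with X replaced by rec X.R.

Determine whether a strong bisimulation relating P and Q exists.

Reachable graph of P (3 states):
  u0 = a.a.(0 + 0\{b,d}) :: -a-> u1
  u1 = a.(0 + 0\{b,d}) :: -a-> u2
  u2 = 0 + 0\{b,d} :: ·
Reachable graph of Q (3 states):
  v0 = a.a.0\{b,d} :: -a-> v1
  v1 = a.0\{b,d} :: -a-> v2
  v2 = 0\{b,d} :: ·
Coarsest stable partition (strong bisimilarity classes):
  B0 = {u0, v0}
  B1 = {u1, v1}
  B2 = {u2, v2}
u0 ∈ B0, v0 ∈ B0 → same block

P ~ Q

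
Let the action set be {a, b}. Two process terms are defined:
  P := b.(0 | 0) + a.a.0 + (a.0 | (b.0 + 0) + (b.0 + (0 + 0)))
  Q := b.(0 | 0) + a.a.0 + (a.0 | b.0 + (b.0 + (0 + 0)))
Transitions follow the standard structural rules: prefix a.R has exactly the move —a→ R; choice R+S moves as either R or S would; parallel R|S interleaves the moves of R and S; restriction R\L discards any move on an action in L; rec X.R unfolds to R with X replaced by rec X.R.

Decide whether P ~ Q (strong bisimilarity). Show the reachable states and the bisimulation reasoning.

P ~ Q

P's transition system — 6 states:
  s0 = b.(0 | 0) + a.a.0 + (a.0 | (b.0 + 0) + (b.0 + (0 + 0))) | --a--▸ s1, --a--▸ s2, --b--▸ s3, --b--▸ s4, --b--▸ s5
  s1 = 0 | (b.0 + 0) | --b--▸ s4
  s2 = a.0 | --a--▸ s3
  s3 = 0 | (no moves)
  s4 = 0 | 0 | (no moves)
  s5 = a.0 | 0 | --a--▸ s4
Q's transition system — 6 states:
  t0 = b.(0 | 0) + a.a.0 + (a.0 | b.0 + (b.0 + (0 + 0))) | --a--▸ t1, --a--▸ t2, --b--▸ t3, --b--▸ t4, --b--▸ t5
  t1 = 0 | b.0 | --b--▸ t4
  t2 = a.0 | --a--▸ t3
  t3 = 0 | (no moves)
  t4 = 0 | 0 | (no moves)
  t5 = a.0 | 0 | --a--▸ t4
Coarsest stable partition (strong bisimilarity classes):
  B0 = {s0, t0}
  B1 = {s2, s5, t2, t5}
  B2 = {s3, s4, t3, t4}
  B3 = {s1, t1}
s0 ∈ B0, t0 ∈ B0 → same block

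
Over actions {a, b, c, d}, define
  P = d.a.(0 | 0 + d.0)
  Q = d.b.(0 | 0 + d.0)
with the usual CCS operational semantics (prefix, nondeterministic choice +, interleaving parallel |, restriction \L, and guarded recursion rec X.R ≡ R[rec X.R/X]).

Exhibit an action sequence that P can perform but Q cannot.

P's transition system — 4 states:
  s0 = d.a.(0 | 0 + d.0) → —d→ s1
  s1 = a.(0 | 0 + d.0) → —a→ s2
  s2 = 0 | 0 + d.0 → —d→ s3
  s3 = 0 → stopped
Q's transition system — 4 states:
  t0 = d.b.(0 | 0 + d.0) → —d→ t1
  t1 = b.(0 | 0 + d.0) → —b→ t2
  t2 = 0 | 0 + d.0 → —d→ t3
  t3 = 0 → stopped
Executing da from P (initial set {s0}):
  after d @ step 1: {s1}
  after a @ step 2: {s2}
  P completes σ.
Executing da from Q (initial set {t0}):
  after d @ step 1: {t1}
  after a @ step 2: no successor for Q

da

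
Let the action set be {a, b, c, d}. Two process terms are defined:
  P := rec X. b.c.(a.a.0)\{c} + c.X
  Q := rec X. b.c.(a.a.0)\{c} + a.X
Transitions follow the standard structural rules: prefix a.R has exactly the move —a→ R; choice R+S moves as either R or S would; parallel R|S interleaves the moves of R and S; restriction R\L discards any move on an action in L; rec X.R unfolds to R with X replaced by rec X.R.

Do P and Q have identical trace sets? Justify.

NO — witness ⟨c⟩

Reachable graph of P (5 states):
  m0 = rec X. b.c.(a.a.0)\{c} + c.X → —b→ m1, —c→ m0
  m1 = c.(a.a.0)\{c} → —c→ m2
  m2 = (a.a.0)\{c} → —a→ m3
  m3 = (a.0)\{c} → —a→ m4
  m4 = 0\{c} → (no moves)
Reachable graph of Q (5 states):
  n0 = rec X. b.c.(a.a.0)\{c} + a.X → —a→ n0, —b→ n1
  n1 = c.(a.a.0)\{c} → —c→ n2
  n2 = (a.a.0)\{c} → —a→ n3
  n3 = (a.0)\{c} → —a→ n4
  n4 = 0\{c} → (no moves)
Run σ = ⟨c⟩ on P: start {m0}
  [1] c ⇒ {m0}
  ✓ P
Run σ = ⟨c⟩ on Q: start {n0}
  [1] c ⇒ ∅ (Q stuck)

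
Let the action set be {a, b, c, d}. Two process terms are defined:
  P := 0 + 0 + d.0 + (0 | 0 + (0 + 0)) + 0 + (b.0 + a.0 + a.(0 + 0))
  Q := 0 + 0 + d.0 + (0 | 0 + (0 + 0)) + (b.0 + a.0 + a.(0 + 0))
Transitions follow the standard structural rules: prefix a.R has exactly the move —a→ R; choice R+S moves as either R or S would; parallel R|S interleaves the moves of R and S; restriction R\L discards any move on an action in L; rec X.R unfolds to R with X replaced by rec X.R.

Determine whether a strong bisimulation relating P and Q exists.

P's transition system — 3 states:
  p0 = 0 + 0 + d.0 + (0 | 0 + (0 + 0)) + 0 + (b.0 + a.0 + a.(0 + 0)) :: =a=> p1, =a=> p2, =b=> p1, =d=> p1
  p1 = 0 :: stopped
  p2 = 0 + 0 :: stopped
Q's transition system — 3 states:
  q0 = 0 + 0 + d.0 + (0 | 0 + (0 + 0)) + (b.0 + a.0 + a.(0 + 0)) :: =a=> q1, =a=> q2, =b=> q1, =d=> q1
  q1 = 0 :: stopped
  q2 = 0 + 0 :: stopped
Bisimilarity quotient blocks:
  B0 = {p0, q0}
  B1 = {p1, p2, q1, q2}
p0 ∈ B0, q0 ∈ B0 → same block

bisimilar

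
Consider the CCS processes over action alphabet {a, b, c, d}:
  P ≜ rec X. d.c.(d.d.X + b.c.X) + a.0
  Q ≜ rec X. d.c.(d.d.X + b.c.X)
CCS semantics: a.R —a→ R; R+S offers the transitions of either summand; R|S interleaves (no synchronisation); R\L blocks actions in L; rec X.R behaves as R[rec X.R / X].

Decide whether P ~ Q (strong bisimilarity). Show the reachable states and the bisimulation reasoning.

LTS(P): 6 reachable states
  s0 = rec X. d.c.(d.d.X + b.c.X) + a.0 :: ··a··> s1, ··d··> s2
  s1 = 0 :: deadlocked
  s2 = c.(d.d.(rec X. d.c.(d.d.X + b.c.X) + a.0) + b.c.(rec X. d.c.(d.d.X + b.c.X) + a.0)) :: ··c··> s3
  s3 = d.d.(rec X. d.c.(d.d.X + b.c.X) + a.0) + b.c.(rec X. d.c.(d.d.X + b.c.X) + a.0) :: ··b··> s4, ··d··> s5
  s4 = c.(rec X. d.c.(d.d.X + b.c.X) + a.0) :: ··c··> s0
  s5 = d.(rec X. d.c.(d.d.X + b.c.X) + a.0) :: ··d··> s0
LTS(Q): 5 reachable states
  t0 = rec X. d.c.(d.d.X + b.c.X) :: ··d··> t1
  t1 = c.(d.d.(rec X. d.c.(d.d.X + b.c.X)) + b.c.(rec X. d.c.(d.d.X + b.c.X))) :: ··c··> t2
  t2 = d.d.(rec X. d.c.(d.d.X + b.c.X)) + b.c.(rec X. d.c.(d.d.X + b.c.X)) :: ··b··> t3, ··d··> t4
  t3 = c.(rec X. d.c.(d.d.X + b.c.X)) :: ··c··> t0
  t4 = d.(rec X. d.c.(d.d.X + b.c.X)) :: ··d··> t0
Partition-refinement fixed point:
  B0 = {s0}
  B1 = {s1}
  B2 = {s2}
  B3 = {s3}
  B4 = {s5}
  B5 = {s4}
  B6 = {t0}
  B7 = {t1}
  B8 = {t2}
  B9 = {t3}
  B10 = {t4}
s0 ∈ B0, t0 ∈ B6 → different blocks

not bisimilar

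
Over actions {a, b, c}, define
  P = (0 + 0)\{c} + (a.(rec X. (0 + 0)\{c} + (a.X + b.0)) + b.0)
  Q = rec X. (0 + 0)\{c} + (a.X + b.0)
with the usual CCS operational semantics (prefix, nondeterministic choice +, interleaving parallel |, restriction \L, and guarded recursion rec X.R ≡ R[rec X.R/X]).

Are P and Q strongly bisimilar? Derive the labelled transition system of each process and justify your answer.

LTS(P): 3 reachable states
  p0 = (0 + 0)\{c} + (a.(rec X. (0 + 0)\{c} + (a.X + b.0)) + b.0) has moves =a=> p1, =b=> p2
  p1 = rec X. (0 + 0)\{c} + (a.X + b.0) has moves =a=> p1, =b=> p2
  p2 = 0 has moves stopped
LTS(Q): 2 reachable states
  q0 = rec X. (0 + 0)\{c} + (a.X + b.0) has moves =a=> q0, =b=> q1
  q1 = 0 has moves stopped
Coarsest stable partition (strong bisimilarity classes):
  B0 = {p0, p1, q0}
  B1 = {p2, q1}
p0 ∈ B0, q0 ∈ B0 → same block

bisimilar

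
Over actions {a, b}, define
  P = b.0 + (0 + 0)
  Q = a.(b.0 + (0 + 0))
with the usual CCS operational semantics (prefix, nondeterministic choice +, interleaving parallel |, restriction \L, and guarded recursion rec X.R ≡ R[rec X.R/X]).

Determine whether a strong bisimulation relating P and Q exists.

P's transition system — 2 states:
  s0 = b.0 + (0 + 0) has moves =b=> s1
  s1 = 0 has moves ·
Q's transition system — 3 states:
  t0 = a.(b.0 + (0 + 0)) has moves =a=> t1
  t1 = b.0 + (0 + 0) has moves =b=> t2
  t2 = 0 has moves ·
Coarsest stable partition (strong bisimilarity classes):
  B0 = {s0, t1}
  B1 = {s1, t2}
  B2 = {t0}
s0 ∈ B0, t0 ∈ B2 → different blocks

P ≁ Q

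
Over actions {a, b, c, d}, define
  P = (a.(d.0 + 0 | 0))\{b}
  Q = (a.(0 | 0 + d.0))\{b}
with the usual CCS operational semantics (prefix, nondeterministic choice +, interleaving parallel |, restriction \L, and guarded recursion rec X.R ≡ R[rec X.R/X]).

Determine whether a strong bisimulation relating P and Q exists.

bisimilar

P's transition system — 3 states:
  p0 = (a.(d.0 + 0 | 0))\{b} → —a→ p1
  p1 = (d.0 + 0 | 0)\{b} → —d→ p2
  p2 = 0\{b} → ∅
Q's transition system — 3 states:
  q0 = (a.(0 | 0 + d.0))\{b} → —a→ q1
  q1 = (0 | 0 + d.0)\{b} → —d→ q2
  q2 = 0\{b} → ∅
Coarsest stable partition (strong bisimilarity classes):
  B0 = {p0, q0}
  B1 = {p1, q1}
  B2 = {p2, q2}
p0 ∈ B0, q0 ∈ B0 → same block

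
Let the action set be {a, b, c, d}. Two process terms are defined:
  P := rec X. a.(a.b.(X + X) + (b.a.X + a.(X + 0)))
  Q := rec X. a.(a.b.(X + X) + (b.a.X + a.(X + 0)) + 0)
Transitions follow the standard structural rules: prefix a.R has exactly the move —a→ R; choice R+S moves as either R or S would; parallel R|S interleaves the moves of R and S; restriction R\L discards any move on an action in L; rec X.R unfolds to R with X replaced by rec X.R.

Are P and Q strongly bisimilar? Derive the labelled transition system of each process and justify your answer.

bisimilar

P's transition system — 6 states:
  p0 = rec X. a.(a.b.(X + X) + (b.a.X + a.(X + 0))) | =a=> p1
  p1 = a.b.((rec X. a.(a.b.(X + X) + (b.a.X + a.(X + 0)))) + (rec X. a.(a.b.(X + X) + (b.a.X + a.(X + 0))))) + (b.a.(rec X. a.(a.b.(X + X) + (b.a.X + a.(X + 0)))) + a.((rec X. a.(a.b.(X + X) + (b.a.X + a.(X + 0)))) + 0)) | =a=> p2, =a=> p3, =b=> p4
  p2 = (rec X. a.(a.b.(X + X) + (b.a.X + a.(X + 0)))) + 0 | =a=> p1
  p3 = b.((rec X. a.(a.b.(X + X) + (b.a.X + a.(X + 0)))) + (rec X. a.(a.b.(X + X) + (b.a.X + a.(X + 0))))) | =b=> p5
  p4 = a.(rec X. a.(a.b.(X + X) + (b.a.X + a.(X + 0)))) | =a=> p0
  p5 = (rec X. a.(a.b.(X + X) + (b.a.X + a.(X + 0)))) + (rec X. a.(a.b.(X + X) + (b.a.X + a.(X + 0)))) | =a=> p1
Q's transition system — 6 states:
  q0 = rec X. a.(a.b.(X + X) + (b.a.X + a.(X + 0)) + 0) | =a=> q1
  q1 = a.b.((rec X. a.(a.b.(X + X) + (b.a.X + a.(X + 0)) + 0)) + (rec X. a.(a.b.(X + X) + (b.a.X + a.(X + 0)) + 0))) + (b.a.(rec X. a.(a.b.(X + X) + (b.a.X + a.(X + 0)) + 0)) + a.((rec X. a.(a.b.(X + X) + (b.a.X + a.(X + 0)) + 0)) + 0)) + 0 | =a=> q2, =a=> q3, =b=> q4
  q2 = (rec X. a.(a.b.(X + X) + (b.a.X + a.(X + 0)) + 0)) + 0 | =a=> q1
  q3 = b.((rec X. a.(a.b.(X + X) + (b.a.X + a.(X + 0)) + 0)) + (rec X. a.(a.b.(X + X) + (b.a.X + a.(X + 0)) + 0))) | =b=> q5
  q4 = a.(rec X. a.(a.b.(X + X) + (b.a.X + a.(X + 0)) + 0)) | =a=> q0
  q5 = (rec X. a.(a.b.(X + X) + (b.a.X + a.(X + 0)) + 0)) + (rec X. a.(a.b.(X + X) + (b.a.X + a.(X + 0)) + 0)) | =a=> q1
Partition-refinement fixed point:
  B0 = {p0, p2, p5, q0, q2, q5}
  B1 = {p1, q1}
  B2 = {p4, q4}
  B3 = {p3, q3}
p0 ∈ B0, q0 ∈ B0 → same block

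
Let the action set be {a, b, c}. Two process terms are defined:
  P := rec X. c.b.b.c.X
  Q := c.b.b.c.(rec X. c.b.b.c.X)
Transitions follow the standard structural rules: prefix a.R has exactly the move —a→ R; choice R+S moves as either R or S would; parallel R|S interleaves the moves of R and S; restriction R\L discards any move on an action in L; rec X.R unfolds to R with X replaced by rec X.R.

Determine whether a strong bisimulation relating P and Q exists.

P's transition system — 4 states:
  s0 = rec X. c.b.b.c.X ⊢ ··c··> s1
  s1 = b.b.c.(rec X. c.b.b.c.X) ⊢ ··b··> s2
  s2 = b.c.(rec X. c.b.b.c.X) ⊢ ··b··> s3
  s3 = c.(rec X. c.b.b.c.X) ⊢ ··c··> s0
Q's transition system — 5 states:
  t0 = c.b.b.c.(rec X. c.b.b.c.X) ⊢ ··c··> t1
  t1 = b.b.c.(rec X. c.b.b.c.X) ⊢ ··b··> t2
  t2 = b.c.(rec X. c.b.b.c.X) ⊢ ··b··> t3
  t3 = c.(rec X. c.b.b.c.X) ⊢ ··c··> t4
  t4 = rec X. c.b.b.c.X ⊢ ··c··> t1
Partition-refinement fixed point:
  B0 = {s0, t0, t4}
  B1 = {s1, t1}
  B2 = {s2, t2}
  B3 = {s3, t3}
s0 ∈ B0, t0 ∈ B0 → same block

YES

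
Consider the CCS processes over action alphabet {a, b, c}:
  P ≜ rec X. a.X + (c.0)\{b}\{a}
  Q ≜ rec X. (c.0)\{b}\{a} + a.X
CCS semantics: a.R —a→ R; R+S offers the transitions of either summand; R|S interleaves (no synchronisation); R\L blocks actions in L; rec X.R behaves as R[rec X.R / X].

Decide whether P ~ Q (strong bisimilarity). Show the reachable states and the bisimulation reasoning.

Reachable graph of P (2 states):
  m0 = rec X. a.X + (c.0)\{b}\{a} ⊢ --a--▸ m0, --c--▸ m1
  m1 = 0\{b}\{a} ⊢ ∅
Reachable graph of Q (2 states):
  n0 = rec X. (c.0)\{b}\{a} + a.X ⊢ --a--▸ n0, --c--▸ n1
  n1 = 0\{b}\{a} ⊢ ∅
Bisimilarity quotient blocks:
  B0 = {m0, n0}
  B1 = {m1, n1}
m0 ∈ B0, n0 ∈ B0 → same block

bisimilar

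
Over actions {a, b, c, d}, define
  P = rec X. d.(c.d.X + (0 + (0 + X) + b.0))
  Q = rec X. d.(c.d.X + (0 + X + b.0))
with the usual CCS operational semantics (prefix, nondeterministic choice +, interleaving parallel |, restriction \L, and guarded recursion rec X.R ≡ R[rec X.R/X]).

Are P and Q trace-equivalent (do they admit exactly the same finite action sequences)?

traces(P) = traces(Q)

Reachable graph of P (4 states):
  m0 = rec X. d.(c.d.X + (0 + (0 + X) + b.0)) :: —d→ m1
  m1 = c.d.(rec X. d.(c.d.X + (0 + (0 + X) + b.0))) + (0 + (0 + (rec X. d.(c.d.X + (0 + (0 + X) + b.0)))) + b.0) :: —b→ m2, —c→ m3, —d→ m1
  m2 = 0 :: ·
  m3 = d.(rec X. d.(c.d.X + (0 + (0 + X) + b.0))) :: —d→ m0
Reachable graph of Q (4 states):
  n0 = rec X. d.(c.d.X + (0 + X + b.0)) :: —d→ n1
  n1 = c.d.(rec X. d.(c.d.X + (0 + X + b.0))) + (0 + (rec X. d.(c.d.X + (0 + X + b.0))) + b.0) :: —b→ n2, —c→ n3, —d→ n1
  n2 = 0 :: ·
  n3 = d.(rec X. d.(c.d.X + (0 + X + b.0))) :: —d→ n0
Bisimilarity quotient blocks:
  B0 = {m0, n0}
  B1 = {m1, n1}
  B2 = {m3, n3}
  B3 = {m2, n2}
m0 ∈ B0, n0 ∈ B0 → same block
Bisimilar ⇒ trace-equivalent.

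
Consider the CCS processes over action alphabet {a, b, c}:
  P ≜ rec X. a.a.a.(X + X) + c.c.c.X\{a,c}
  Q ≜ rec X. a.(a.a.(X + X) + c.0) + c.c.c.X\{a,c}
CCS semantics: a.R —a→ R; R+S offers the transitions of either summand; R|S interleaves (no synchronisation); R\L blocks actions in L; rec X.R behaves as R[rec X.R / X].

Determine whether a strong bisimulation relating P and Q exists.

P ≁ Q

P's transition system — 7 states:
  m0 = rec X. a.a.a.(X + X) + c.c.c.X\{a,c} ⊢ —a→ m1, —c→ m2
  m1 = a.a.((rec X. a.a.a.(X + X) + c.c.c.X\{a,c}) + (rec X. a.a.a.(X + X) + c.c.c.X\{a,c})) ⊢ —a→ m3
  m2 = c.c.(rec X. a.a.a.(X + X) + c.c.c.X\{a,c})\{a,c} ⊢ —c→ m4
  m3 = a.((rec X. a.a.a.(X + X) + c.c.c.X\{a,c}) + (rec X. a.a.a.(X + X) + c.c.c.X\{a,c})) ⊢ —a→ m5
  m4 = c.(rec X. a.a.a.(X + X) + c.c.c.X\{a,c})\{a,c} ⊢ —c→ m6
  m5 = (rec X. a.a.a.(X + X) + c.c.c.X\{a,c}) + (rec X. a.a.a.(X + X) + c.c.c.X\{a,c}) ⊢ —a→ m1, —c→ m2
  m6 = (rec X. a.a.a.(X + X) + c.c.c.X\{a,c})\{a,c} ⊢ ∅
Q's transition system — 8 states:
  n0 = rec X. a.(a.a.(X + X) + c.0) + c.c.c.X\{a,c} ⊢ —a→ n1, —c→ n2
  n1 = a.a.((rec X. a.(a.a.(X + X) + c.0) + c.c.c.X\{a,c}) + (rec X. a.(a.a.(X + X) + c.0) + c.c.c.X\{a,c})) + c.0 ⊢ —a→ n3, —c→ n4
  n2 = c.c.(rec X. a.(a.a.(X + X) + c.0) + c.c.c.X\{a,c})\{a,c} ⊢ —c→ n5
  n3 = a.((rec X. a.(a.a.(X + X) + c.0) + c.c.c.X\{a,c}) + (rec X. a.(a.a.(X + X) + c.0) + c.c.c.X\{a,c})) ⊢ —a→ n6
  n4 = 0 ⊢ ∅
  n5 = c.(rec X. a.(a.a.(X + X) + c.0) + c.c.c.X\{a,c})\{a,c} ⊢ —c→ n7
  n6 = (rec X. a.(a.a.(X + X) + c.0) + c.c.c.X\{a,c}) + (rec X. a.(a.a.(X + X) + c.0) + c.c.c.X\{a,c}) ⊢ —a→ n1, —c→ n2
  n7 = (rec X. a.(a.a.(X + X) + c.0) + c.c.c.X\{a,c})\{a,c} ⊢ ∅
Bisimilarity quotient blocks:
  B0 = {m0, m5}
  B1 = {m2, n2}
  B2 = {m4, n5}
  B3 = {m6, n4, n7}
  B4 = {m1}
  B5 = {m3}
  B6 = {n0, n6}
  B7 = {n1}
  B8 = {n3}
m0 ∈ B0, n0 ∈ B6 → different blocks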